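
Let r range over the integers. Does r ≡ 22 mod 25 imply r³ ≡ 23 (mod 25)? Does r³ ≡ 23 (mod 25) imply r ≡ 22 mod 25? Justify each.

Both directions hold; the statement is true.

Converse. Suppose r³ ≡ 23 (mod 25). The only residue r in {0, …, 24} with r³ ≡ 23 (mod 25) is r = 22, so r ≡ 22 (mod 25).

Forward direction. Suppose r ≡ 22 mod 25. Write r = 25j + 22. Then (25j + 22)³ = 15625j³ + 41250j² + 36300j + 10648 = 25(625j³ + 1650j² + 1452j + 425) + 23, so r³ ≡ 23 (mod 25).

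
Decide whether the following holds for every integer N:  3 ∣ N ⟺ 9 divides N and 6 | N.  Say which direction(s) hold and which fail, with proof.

(←) Suppose 9 ∣ N and 6 ∣ N. Any common multiple of 9 and 6 is a multiple of their lcm; here lcm(9, 6) = 9·6/gcd(9, 6) = 54/3 = 18, so 18 ∣ N. Since 3 ∣ 18, it follows that 3 ∣ N.

(→) This fails: take N = 3. Certainly 3 ∣ 3, but 9 ∤ 3.

Not equivalent: only (⇐) holds.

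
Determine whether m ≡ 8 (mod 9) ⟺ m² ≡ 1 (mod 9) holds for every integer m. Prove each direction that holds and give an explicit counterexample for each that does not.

The forward direction holds; the converse fails.

[⇒] Suppose m ≡ 8 (mod 9). Write m = 9j + 8. Then (9j + 8)² = 81j² + 144j + 64 = 9(9j² + 16j + 7) + 1, so m² ≡ 1 (mod 9).

[⇐] This fails: take m = 1. Then 1² = 1 ≡ 1 (mod 9), yet 1 ≡ 1 (mod 9), not 8.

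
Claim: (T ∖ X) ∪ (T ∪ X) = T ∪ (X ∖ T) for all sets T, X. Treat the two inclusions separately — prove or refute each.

Forward inclusion. Let x ∈ (T ∖ X) ∪ (T ∪ X). Then either x ∈ T and x ∉ X; or x ∈ X and x ∉ T; or x ∈ T ∩ X. In each case x ∈ T ∪ (X ∖ T), so (T ∖ X) ∪ (T ∪ X) ⊆ T ∪ (X ∖ T).

Reverse inclusion. Let x ∈ T ∪ (X ∖ T). Then either x ∈ T and x ∉ X; or x ∈ X and x ∉ T; or x ∈ T ∩ X. In each case x ∈ (T ∖ X) ∪ (T ∪ X), so T ∪ (X ∖ T) ⊆ (T ∖ X) ∪ (T ∪ X).

Both inclusions hold; the sets are equal.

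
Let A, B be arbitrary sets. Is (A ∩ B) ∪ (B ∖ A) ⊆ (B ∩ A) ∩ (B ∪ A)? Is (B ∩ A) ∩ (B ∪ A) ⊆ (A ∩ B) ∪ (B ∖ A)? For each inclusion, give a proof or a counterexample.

(⊆) fails; (⊇) holds.

(⊆) This inclusion fails. Take A = ∅, B = {1}; then 1 ∈ (A ∩ B) ∪ (B ∖ A) but 1 ∉ (B ∩ A) ∩ (B ∪ A).

(⊇) Let x ∈ (B ∩ A) ∩ (B ∪ A). Then x ∈ A ∩ B, from which x ∈ (A ∩ B) ∪ (B ∖ A).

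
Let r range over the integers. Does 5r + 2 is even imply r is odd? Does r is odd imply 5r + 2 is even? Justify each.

(⇒) This fails: r = 6 gives 5r + 2 = 32, which is even, but 6 is even, not odd.

(⇐) This also fails: r = 5 is odd, but 5r + 2 = 27 is odd, not even.

(⇒) fails and (⇐) fails.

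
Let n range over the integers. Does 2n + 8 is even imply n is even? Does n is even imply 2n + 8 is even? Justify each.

Only the converse holds.

[⇒] This fails: take n = 1. Then 2n + 8 = 10, which is even, yet n = 1 is odd, not even.

[⇐] Suppose n is even. Since 2 is even, 2n is even for every n, so 2n + 8 has the same parity as 8, which is even. Hence 2n + 8 is even.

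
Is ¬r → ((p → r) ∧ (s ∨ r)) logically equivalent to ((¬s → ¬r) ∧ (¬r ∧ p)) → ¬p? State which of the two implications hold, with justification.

(⇒) Assume the antecedent. If p is true, the antecedent forces (p = T, s = F, r = T) or (p = T, s = T, r = T), and ((¬s → ¬r) ∧ (¬r ∧ p)) → ¬p holds there. If p is false, ((¬s → ¬r) ∧ (¬r ∧ p)) → ¬p reduces to true regardless of the other variables. Either way ((¬s → ¬r) ∧ (¬r ∧ p)) → ¬p holds.

(⇐) This fails. Under p = F, s = F, r = F, the left side is false but the right side is true.

Not equivalent: only (⇒) holds.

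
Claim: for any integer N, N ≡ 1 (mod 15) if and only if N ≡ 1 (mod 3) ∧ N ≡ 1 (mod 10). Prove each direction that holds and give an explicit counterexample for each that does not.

(⇒) fails; (⇐) holds.

Forward direction. This fails: N = 16 gives 16 ≡ 1 (mod 15) but 16 ≡ 6 (mod 10), so the conjunction on the right does not hold.

Converse. If N ≡ 1 (mod 3) and N ≡ 1 (mod 10), then by the Chinese remainder theorem N ≡ 1 (mod 30). Since 1 ≡ 1 (mod 15) and 15 ∣ 30, we get N ≡ 1 (mod 15).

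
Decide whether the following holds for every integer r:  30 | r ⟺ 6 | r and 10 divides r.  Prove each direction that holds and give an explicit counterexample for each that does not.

Equivalent; both directions hold.

[⇐] Suppose 6 ∣ r and 10 ∣ r. Any common multiple of 6 and 10 is a multiple of their lcm; here lcm(6, 10) = 6·10/gcd(6, 10) = 60/2 = 30, so 30 ∣ r.

[⇒] If 30 ∣ r, write r = 30q. Since 30 = 5·6, r = 6·(5q), so 6 ∣ r; and since 30 = 3·10, r = 10·(3q), so 10 ∣ r.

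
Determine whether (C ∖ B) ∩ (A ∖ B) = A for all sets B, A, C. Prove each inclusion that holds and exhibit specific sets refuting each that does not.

(⊆) holds; (⊇) fails.

Forward inclusion. Let x ∈ (C ∖ B) ∩ (A ∖ B). Then x ∈ A ∩ C and x ∉ B, from which x ∈ A.

Reverse inclusion. This inclusion fails. Take B = ∅, A = {1}, C = ∅; then 1 ∈ A but 1 ∉ (C ∖ B) ∩ (A ∖ B).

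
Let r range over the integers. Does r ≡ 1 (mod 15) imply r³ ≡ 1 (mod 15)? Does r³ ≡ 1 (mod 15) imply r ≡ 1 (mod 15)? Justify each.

The biconditional holds.

(←) Suppose r³ ≡ 1 (mod 15). The only residue r in {0, …, 14} with r³ ≡ 1 (mod 15) is r = 1, so r ≡ 1 (mod 15).

(→) Suppose r ≡ 1 (mod 15). Write r = 15j + 1. Then (15j + 1)³ = 3375j³ + 675j² + 45j + 1 = 15(225j³ + 45j² + 3j) + 1, so r³ ≡ 1 (mod 15).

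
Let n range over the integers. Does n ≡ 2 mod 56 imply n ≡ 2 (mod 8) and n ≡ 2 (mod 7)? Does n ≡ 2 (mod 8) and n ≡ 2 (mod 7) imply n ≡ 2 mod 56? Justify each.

Forward direction. Suppose n ≡ 2 (mod 56); write n = 56j + 2. Since 8 ∣ 56, reducing mod 8 gives n ≡ 2 (mod 8); since 7 ∣ 56, reducing mod 7 gives n ≡ 2 (mod 7).

Converse. If n ≡ 2 (mod 8) and n ≡ 2 (mod 7), then by the Chinese remainder theorem n ≡ 2 (mod 56). This is exactly n ≡ 2 (mod 56).

Equivalent; both directions hold.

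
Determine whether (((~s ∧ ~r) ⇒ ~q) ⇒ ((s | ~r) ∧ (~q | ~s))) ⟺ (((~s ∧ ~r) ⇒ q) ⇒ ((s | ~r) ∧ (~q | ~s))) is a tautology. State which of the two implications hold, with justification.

(⇒) Assume the antecedent. If s is true, the antecedent forces (s = T, r = F, q = F) or (s = T, r = T, q = F), and the consequent holds there. If s is false, the antecedent forces (s = F, r = F, q = F) or (s = F, r = F, q = T), and the consequent holds there. Either way the consequent holds.

(⇐) Assume the antecedent. If s is true, the antecedent forces (s = T, r = F, q = F) or (s = T, r = T, q = F), and the consequent holds there. If s is false, the antecedent forces (s = F, r = F, q = F) or (s = F, r = F, q = T), and the consequent holds there. Either way the consequent holds.

Both directions hold.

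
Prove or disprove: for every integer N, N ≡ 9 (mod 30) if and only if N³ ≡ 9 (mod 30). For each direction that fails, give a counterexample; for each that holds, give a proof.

Both implications hold.

(⇒) Suppose N ≡ 9 (mod 30). Write N = 30j + 9. Then (30j + 9)³ = 27000j³ + 24300j² + 7290j + 729 = 30(900j³ + 810j² + 243j + 24) + 9, so N³ ≡ 9 (mod 30).

(⇐) Conversely, suppose N³ ≡ 9 (mod 30). The only residue r in {0, …, 29} with r³ ≡ 9 (mod 30) is r = 9, so N ≡ 9 (mod 30).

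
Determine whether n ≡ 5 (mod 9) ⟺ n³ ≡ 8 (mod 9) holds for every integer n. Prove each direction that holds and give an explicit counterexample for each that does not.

Only the forward implication holds.

(⟹) Suppose n ≡ 5 (mod 9). Write n = 9j + 5. Then (9j + 5)³ = 729j³ + 1215j² + 675j + 125 = 9(81j³ + 135j² + 75j + 13) + 8, so n³ ≡ 8 (mod 9).

(⟸) This fails: take n = 2. Then 2³ = 8 ≡ 8 (mod 9), yet 2 ≡ 2 (mod 9), not 5.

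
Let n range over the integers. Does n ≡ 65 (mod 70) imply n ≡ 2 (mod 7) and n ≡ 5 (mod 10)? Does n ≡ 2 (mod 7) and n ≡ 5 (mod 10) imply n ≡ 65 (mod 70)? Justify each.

(⇒) Suppose n ≡ 65 (mod 70); write n = 70j + 65. Since 7 ∣ 70, reducing mod 7 gives n ≡ 65 ≡ 2 (mod 7); since 10 ∣ 70, reducing mod 10 gives n ≡ 65 ≡ 5 (mod 10).

(⇐) Conversely, if n ≡ 2 (mod 7) and n ≡ 5 (mod 10), then by the Chinese remainder theorem n ≡ 65 (mod 70). This is exactly n ≡ 65 (mod 70).

The biconditional holds.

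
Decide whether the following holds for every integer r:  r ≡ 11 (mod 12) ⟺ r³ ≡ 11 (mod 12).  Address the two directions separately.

Both implications hold.

(→) Suppose r ≡ 11 (mod 12). Write r = 12j + 11. Then (12j + 11)³ = 1728j³ + 4752j² + 4356j + 1331 = 12(144j³ + 396j² + 363j + 110) + 11, so r³ ≡ 11 (mod 12).

(←) For the converse, argue contrapositively. If r ≢ 11 (mod 12), then r is congruent to one of 0, 1, 2, 3, 4, 5, 6, 7, 8, 9, 10 modulo 12, and these give r³ ≡ 0, 1, 8, 3, 4, 5, 0, 7, 8, 9, 4 respectively — never 11.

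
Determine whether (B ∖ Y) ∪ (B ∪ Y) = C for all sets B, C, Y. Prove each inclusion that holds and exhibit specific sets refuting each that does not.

Both inclusions fail.

Forward inclusion. This inclusion fails. Take B = {1}, C = ∅, Y = ∅; then 1 ∈ (B ∖ Y) ∪ (B ∪ Y) but 1 ∉ C.

Reverse inclusion. This inclusion fails. Take B = ∅, C = {1}, Y = ∅; then 1 ∈ C but 1 ∉ (B ∖ Y) ∪ (B ∪ Y).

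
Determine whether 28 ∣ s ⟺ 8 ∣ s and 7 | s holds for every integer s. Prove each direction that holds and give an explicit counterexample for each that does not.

(⟹) This fails: take s = 28. Certainly 28 ∣ 28, but 8 ∤ 28.

(⟸) Suppose 8 ∣ s and 7 ∣ s. Any common multiple of 8 and 7 is a multiple of their lcm; here gcd(8, 7) = 1, so lcm(8, 7) = 8·7 = 56, so 56 ∣ s. Since 28 ∣ 56, it follows that 28 ∣ s.

The forward direction fails; the converse holds.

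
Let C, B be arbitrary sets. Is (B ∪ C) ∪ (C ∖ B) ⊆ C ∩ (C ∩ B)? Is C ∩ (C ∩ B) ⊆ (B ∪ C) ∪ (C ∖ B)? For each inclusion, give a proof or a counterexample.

Only the reverse inclusion holds.

(⊆) This inclusion fails. Take C = {1}, B = ∅; then 1 ∈ (B ∪ C) ∪ (C ∖ B) but 1 ∉ C ∩ (C ∩ B).

(⊇) Let x ∈ C ∩ (C ∩ B). Then x ∈ C ∩ B, from which x ∈ (B ∪ C) ∪ (C ∖ B).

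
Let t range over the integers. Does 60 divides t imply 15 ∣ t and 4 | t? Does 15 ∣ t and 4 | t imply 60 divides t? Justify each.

(→) If 60 ∣ t, write t = 60q. Since 60 = 4·15, t = 15·(4q), so 15 ∣ t; and since 60 = 15·4, t = 4·(15q), so 4 ∣ t.

(←) Suppose 15 ∣ t and 4 ∣ t. Any common multiple of 15 and 4 is a multiple of their lcm; here gcd(15, 4) = 1, so lcm(15, 4) = 15·4 = 60, so 60 ∣ t.

Both directions hold; the statement is true.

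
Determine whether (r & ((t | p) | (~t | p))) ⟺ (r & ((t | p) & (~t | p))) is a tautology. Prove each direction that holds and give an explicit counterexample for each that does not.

(⟹) This fails. Under r = T, p = F, t = F, the left side is true but the right side is false.

(⟸) Assume the antecedent. If r is true, r & ((t | p) | (~t | p)) reduces to true regardless of the other variables. If r is false, the antecedent cannot hold. Either way r & ((t | p) | (~t | p)) holds.

Only the reverse direction holds.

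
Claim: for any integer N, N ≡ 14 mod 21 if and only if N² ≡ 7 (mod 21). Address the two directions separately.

(⇒) holds; (⇐) fails.

(⇒) Suppose N ≡ 14 mod 21. Write N = 21j + 14. Then (21j + 14)² = 441j² + 588j + 196 = 21(21j² + 28j + 9) + 7, so N² ≡ 7 (mod 21).

(⇐) This fails: take N = 7. Then 7² = 49 ≡ 7 (mod 21), yet 7 ≡ 7 (mod 21), not 14.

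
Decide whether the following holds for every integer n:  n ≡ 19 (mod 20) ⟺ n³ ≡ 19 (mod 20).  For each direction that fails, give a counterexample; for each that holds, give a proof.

The biconditional holds.

[⇒] Suppose n ≡ 19 (mod 20). Write n = 20j + 19. Then (20j + 19)³ = 8000j³ + 22800j² + 21660j + 6859 = 20(400j³ + 1140j² + 1083j + 342) + 19, so n³ ≡ 19 (mod 20).

[⇐] Conversely, suppose n³ ≡ 19 (mod 20). The only residue r in {0, …, 19} with r³ ≡ 19 (mod 20) is r = 19, so n ≡ 19 (mod 20).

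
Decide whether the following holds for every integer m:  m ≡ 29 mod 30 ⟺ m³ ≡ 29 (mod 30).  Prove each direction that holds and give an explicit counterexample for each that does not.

The biconditional holds.

(⟹) Suppose m ≡ 29 mod 30. Write m = 30j + 29. Then (30j + 29)³ = 27000j³ + 78300j² + 75690j + 24389 = 30(900j³ + 2610j² + 2523j + 812) + 29, so m³ ≡ 29 (mod 30).

(⟸) Conversely, suppose m³ ≡ 29 (mod 30). The only residue r in {0, …, 29} with r³ ≡ 29 (mod 30) is r = 29, so m ≡ 29 (mod 30).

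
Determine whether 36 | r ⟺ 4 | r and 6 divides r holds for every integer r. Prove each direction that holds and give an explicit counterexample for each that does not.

(⟸) This fails: take r = 12. Both 4 ∣ 12 and 6 ∣ 12, yet 12 is not a multiple of 36 (since 12 = 0·36 + 12), so 36 ∤ 12.

(⟹) If 36 ∣ r, write r = 36q. Since 36 = 9·4, r = 4·(9q), so 4 ∣ r; and since 36 = 6·6, r = 6·(6q), so 6 ∣ r.

Only the forward direction holds.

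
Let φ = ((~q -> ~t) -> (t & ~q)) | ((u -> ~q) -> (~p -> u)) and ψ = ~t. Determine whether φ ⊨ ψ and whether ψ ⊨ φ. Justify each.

(⇒) This fails. Under u = F, q = F, p = F, t = T, the left side is true but the right side is false.

(⇐) This fails. Under u = F, q = F, p = F, t = F, the left side is false but the right side is true.

Neither implication holds.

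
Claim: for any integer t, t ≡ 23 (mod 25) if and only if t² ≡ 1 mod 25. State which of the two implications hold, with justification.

Both directions fail.

[⇒] This fails: take t = 23. Then 23 ≡ 23 (mod 25), but 23² = 529 ≡ 4 (mod 25), not 1.

[⇐] This fails: take t = 1. Then 1² = 1 ≡ 1 (mod 25), yet 1 ≡ 1 (mod 25), not 23.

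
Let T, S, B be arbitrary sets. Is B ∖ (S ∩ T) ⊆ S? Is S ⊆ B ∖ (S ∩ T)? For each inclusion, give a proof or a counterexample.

Forward inclusion. This inclusion fails. Take T = ∅, S = ∅, B = {1}; then 1 ∈ B ∖ (S ∩ T) but 1 ∉ S.

Reverse inclusion. This inclusion fails. Take T = ∅, S = {1}, B = ∅; then 1 ∈ S but 1 ∉ B ∖ (S ∩ T).

Both inclusions fail.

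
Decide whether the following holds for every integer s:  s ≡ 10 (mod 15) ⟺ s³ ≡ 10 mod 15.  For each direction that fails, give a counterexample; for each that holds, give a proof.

(⟹) Suppose s ≡ 10 (mod 15). Write s = 15j + 10. Then (15j + 10)³ = 3375j³ + 6750j² + 4500j + 1000 = 15(225j³ + 450j² + 300j + 66) + 10, so s³ ≡ 10 (mod 15).

(⟸) Conversely, suppose s³ ≡ 10 (mod 15). The only residue r in {0, …, 14} with r³ ≡ 10 (mod 15) is r = 10, so s ≡ 10 (mod 15).

Equivalent; both directions hold.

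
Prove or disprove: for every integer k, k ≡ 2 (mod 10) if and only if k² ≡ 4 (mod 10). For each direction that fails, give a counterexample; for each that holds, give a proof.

(←) This fails: take k = 8. Then 8² = 64 ≡ 4 (mod 10), yet 8 ≡ 8 (mod 10), not 2.

(→) Suppose k ≡ 2 (mod 10). Write k = 10j + 2. Then (10j + 2)² = 100j² + 40j + 4 = 10(10j² + 4j) + 4, so k² ≡ 4 (mod 10).

Only the forward direction holds.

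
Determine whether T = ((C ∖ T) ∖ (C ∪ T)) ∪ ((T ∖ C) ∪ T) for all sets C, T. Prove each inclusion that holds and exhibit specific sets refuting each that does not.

Both inclusions hold.

(⟹) Let x ∈ T. Then either x ∈ T and x ∉ C; or x ∈ C ∩ T. In each case x ∈ ((C ∖ T) ∖ (C ∪ T)) ∪ ((T ∖ C) ∪ T), so T ⊆ ((C ∖ T) ∖ (C ∪ T)) ∪ ((T ∖ C) ∪ T).

(⟸) Let x ∈ ((C ∖ T) ∖ (C ∪ T)) ∪ ((T ∖ C) ∪ T). Then either x ∈ T and x ∉ C; or x ∈ C ∩ T. In each case x ∈ T, so ((C ∖ T) ∖ (C ∪ T)) ∪ ((T ∖ C) ∪ T) ⊆ T.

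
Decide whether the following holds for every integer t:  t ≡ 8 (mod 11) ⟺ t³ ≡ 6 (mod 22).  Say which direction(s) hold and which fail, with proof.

(→) This fails: take t = 19. Then 19 ≡ 8 (mod 11), but 19³ = 6859 ≡ 17 (mod 22), not 6.

(←) Conversely, the residues r modulo 22 with r³ ≡ 6 (mod 22) are exactly {8}, and each is ≡ 8 (mod 11).

Only the reverse direction holds.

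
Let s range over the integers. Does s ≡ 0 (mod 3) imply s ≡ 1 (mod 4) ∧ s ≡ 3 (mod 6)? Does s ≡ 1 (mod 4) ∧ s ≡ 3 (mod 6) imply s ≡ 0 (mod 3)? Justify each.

(⇒) fails; (⇐) holds.

(⟹) This fails: s = 0 gives 0 ≡ 0 (mod 3) but 0 ≡ 0 (mod 4), so the conjunction on the right does not hold.

(⟸) Conversely, if s ≡ 1 (mod 4) and s ≡ 3 (mod 6), then by the Chinese remainder theorem s ≡ 9 (mod 12). Since 9 ≡ 0 (mod 3) and 3 ∣ 12, we get s ≡ 0 (mod 3).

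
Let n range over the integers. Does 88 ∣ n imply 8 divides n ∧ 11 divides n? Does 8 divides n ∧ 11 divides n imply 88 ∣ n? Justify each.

Both directions hold; the statement is true.

[⇒] If 88 ∣ n, write n = 88q. Since 88 = 11·8, n = 8·(11q), so 8 ∣ n; and since 88 = 8·11, n = 11·(8q), so 11 ∣ n.

[⇐] Suppose 8 ∣ n and 11 ∣ n. Any common multiple of 8 and 11 is a multiple of their lcm; here gcd(8, 11) = 1, so lcm(8, 11) = 8·11 = 88, so 88 ∣ n.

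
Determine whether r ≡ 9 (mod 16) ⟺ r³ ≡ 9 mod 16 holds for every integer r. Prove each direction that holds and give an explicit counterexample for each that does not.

Forward direction. Suppose r ≡ 9 (mod 16). Write r = 16j + 9. Then (16j + 9)³ = 4096j³ + 6912j² + 3888j + 729 = 16(256j³ + 432j² + 243j + 45) + 9, so r³ ≡ 9 (mod 16).

Converse. Suppose r³ ≡ 9 (mod 16). The only residue r in {0, …, 15} with r³ ≡ 9 (mod 16) is r = 9, so r ≡ 9 (mod 16).

The biconditional holds.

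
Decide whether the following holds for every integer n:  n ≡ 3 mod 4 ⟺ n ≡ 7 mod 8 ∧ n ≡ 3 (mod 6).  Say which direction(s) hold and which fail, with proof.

(←) If n ≡ 7 (mod 8) and n ≡ 3 (mod 6), then by the Chinese remainder theorem n ≡ 15 (mod 24). Since 15 ≡ 3 (mod 4) and 4 ∣ 24, we get n ≡ 3 (mod 4).

(→) This fails: n = 3 gives 3 ≡ 3 (mod 4) but 3 ≡ 3 (mod 8), so the conjunction on the right does not hold.

(⇒) fails; (⇐) holds.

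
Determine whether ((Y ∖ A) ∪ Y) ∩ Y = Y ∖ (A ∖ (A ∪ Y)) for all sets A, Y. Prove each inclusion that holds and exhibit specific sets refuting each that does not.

(⟹) Let x ∈ ((Y ∖ A) ∪ Y) ∩ Y. Then either x ∈ Y and x ∉ A; or x ∈ A ∩ Y. In each case x ∈ Y ∖ (A ∖ (A ∪ Y)), so ((Y ∖ A) ∪ Y) ∩ Y ⊆ Y ∖ (A ∖ (A ∪ Y)).

(⟸) Let x ∈ Y ∖ (A ∖ (A ∪ Y)). Then either x ∈ Y and x ∉ A; or x ∈ A ∩ Y. In each case x ∈ ((Y ∖ A) ∪ Y) ∩ Y, so Y ∖ (A ∖ (A ∪ Y)) ⊆ ((Y ∖ A) ∪ Y) ∩ Y.

The two sets are equal.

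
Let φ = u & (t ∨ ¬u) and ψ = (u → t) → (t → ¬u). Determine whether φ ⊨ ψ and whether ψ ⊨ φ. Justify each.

Forward direction. This fails. Under u = T, t = T, the left side is true but the right side is false.

Converse. This fails. Under u = F, t = F, the left side is false but the right side is true.

(⇒) fails and (⇐) fails.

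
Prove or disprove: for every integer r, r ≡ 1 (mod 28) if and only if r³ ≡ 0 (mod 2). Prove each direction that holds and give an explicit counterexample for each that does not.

(→) This fails: take r = 1. Then 1 ≡ 1 (mod 28), but 1³ = 1 ≡ 1 (mod 2), not 0.

(←) This fails: take r = 0. Then 0³ = 0 ≡ 0 (mod 2), yet 0 ≡ 0 (mod 28), not 1.

(⇒) fails and (⇐) fails.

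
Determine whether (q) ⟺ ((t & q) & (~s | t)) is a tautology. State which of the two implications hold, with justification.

(⟸) Assume the antecedent. If s is true, the antecedent forces (s = T, t = T, q = T), and q holds there. If s is false, the antecedent forces (s = F, t = T, q = T), and q holds there. Either way q holds.

(⟹) This fails. Under s = F, t = F, q = T, the left side is true but the right side is false.

Only the reverse direction holds.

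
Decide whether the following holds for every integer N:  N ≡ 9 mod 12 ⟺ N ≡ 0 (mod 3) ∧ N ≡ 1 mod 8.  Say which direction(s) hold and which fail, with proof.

(→) This fails: N = 21 gives 21 ≡ 9 (mod 12) but 21 ≡ 5 (mod 8), so the conjunction on the right does not hold.

(←) Conversely, if N ≡ 0 (mod 3) and N ≡ 1 (mod 8), then by the Chinese remainder theorem N ≡ 9 (mod 24). Since 9 ≡ 9 (mod 12) and 12 ∣ 24, we get N ≡ 9 (mod 12).

Not equivalent: only (⇐) holds.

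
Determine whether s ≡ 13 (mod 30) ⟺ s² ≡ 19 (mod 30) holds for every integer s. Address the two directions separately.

(⟹) Suppose s ≡ 13 (mod 30). Write s = 30j + 13. Then (30j + 13)² = 900j² + 780j + 169 = 30(30j² + 26j + 5) + 19, so s² ≡ 19 (mod 30).

(⟸) This fails: take s = 7. Then 7² = 49 ≡ 19 (mod 30), yet 7 ≡ 7 (mod 30), not 13.

Not equivalent: only (⇒) holds.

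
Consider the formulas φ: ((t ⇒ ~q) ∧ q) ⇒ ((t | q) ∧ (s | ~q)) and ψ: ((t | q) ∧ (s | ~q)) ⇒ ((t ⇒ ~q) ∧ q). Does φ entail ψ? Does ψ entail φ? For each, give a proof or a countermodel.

[⇒] This fails. Under t = T, q = F, s = F, the left side is true but the right side is false.

[⇐] This fails. Under t = F, q = T, s = F, the left side is false but the right side is true.

Neither implication holds.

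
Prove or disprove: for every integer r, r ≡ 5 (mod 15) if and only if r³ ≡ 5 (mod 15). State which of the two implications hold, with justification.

Converse. Suppose r³ ≡ 5 (mod 15). The only residue r in {0, …, 14} with r³ ≡ 5 (mod 15) is r = 5, so r ≡ 5 (mod 15).

Forward direction. Suppose r ≡ 5 (mod 15). Write r = 15j + 5. Then (15j + 5)³ = 3375j³ + 3375j² + 1125j + 125 = 15(225j³ + 225j² + 75j + 8) + 5, so r³ ≡ 5 (mod 15).

Equivalent; both directions hold.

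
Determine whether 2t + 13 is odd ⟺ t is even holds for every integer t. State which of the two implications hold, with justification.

[⇒] This fails: take t = 3. Then 2t + 13 = 19, which is odd, yet t = 3 is odd, not even.

[⇐] Suppose t is even. Since 2 is even, 2t is even for every t, so 2t + 13 has the same parity as 13, which is odd. Hence 2t + 13 is odd.

The forward direction fails; the converse holds.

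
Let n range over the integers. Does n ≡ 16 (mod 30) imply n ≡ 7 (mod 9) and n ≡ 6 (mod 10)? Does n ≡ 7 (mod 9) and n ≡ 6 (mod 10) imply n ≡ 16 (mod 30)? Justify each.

Not equivalent: only (⇐) holds.

(⟹) This fails: n = 76 gives 76 ≡ 16 (mod 30) but 76 ≡ 4 (mod 9), so the conjunction on the right does not hold.

(⟸) Conversely, if n ≡ 7 (mod 9) and n ≡ 6 (mod 10), then by the Chinese remainder theorem n ≡ 16 (mod 90). Since 16 ≡ 16 (mod 30) and 30 ∣ 90, we get n ≡ 16 (mod 30).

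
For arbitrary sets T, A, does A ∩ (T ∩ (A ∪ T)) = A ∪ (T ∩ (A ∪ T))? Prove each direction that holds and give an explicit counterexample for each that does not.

The sets are not equal: only the forward inclusion holds.

Reverse inclusion. This inclusion fails. Take T = {1}, A = ∅; then 1 ∈ A ∪ (T ∩ (A ∪ T)) but 1 ∉ A ∩ (T ∩ (A ∪ T)).

Forward inclusion. Let x ∈ A ∩ (T ∩ (A ∪ T)). Then x ∈ T ∩ A, from which x ∈ A ∪ (T ∩ (A ∪ T)).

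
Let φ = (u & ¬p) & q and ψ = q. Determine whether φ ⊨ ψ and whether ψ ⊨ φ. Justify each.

(⟹) Assume the antecedent. If p is true, the antecedent cannot hold. If p is false, the antecedent forces (p = F, q = T, u = T), and q holds there. Either way q holds.

(⟸) This fails. Under p = F, q = T, u = F, the left side is false but the right side is true.

The forward direction holds; the converse fails.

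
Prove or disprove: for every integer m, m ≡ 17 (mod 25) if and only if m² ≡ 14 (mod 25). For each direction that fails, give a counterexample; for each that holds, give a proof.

Only the forward direction holds.

(→) Suppose m ≡ 17 (mod 25). Write m = 25j + 17. Then (25j + 17)² = 625j² + 850j + 289 = 25(25j² + 34j + 11) + 14, so m² ≡ 14 (mod 25).

(←) This fails: take m = 8. Then 8² = 64 ≡ 14 (mod 25), yet 8 ≡ 8 (mod 25), not 17.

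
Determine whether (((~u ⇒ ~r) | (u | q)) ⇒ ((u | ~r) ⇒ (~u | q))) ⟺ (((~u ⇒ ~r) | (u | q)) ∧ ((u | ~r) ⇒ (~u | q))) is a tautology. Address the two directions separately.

(⇒) fails; (⇐) holds.

Forward direction. This fails. Under q = F, r = T, u = F, the left side is true but the right side is false.

Converse. Assume the antecedent. If q is true, the consequent reduces to true regardless of the other variables. If q is false, the antecedent forces (q = F, r = F, u = F), and the consequent holds there. Either way the consequent holds.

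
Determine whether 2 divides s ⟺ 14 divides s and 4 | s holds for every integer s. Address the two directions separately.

(⇐) Suppose 14 ∣ s and 4 ∣ s. Any common multiple of 14 and 4 is a multiple of their lcm; here lcm(14, 4) = 14·4/gcd(14, 4) = 56/2 = 28, so 28 ∣ s. Since 2 ∣ 28, it follows that 2 ∣ s.

(⇒) This fails: take s = 2. Certainly 2 ∣ 2, but 14 ∤ 2.

Only the converse holds.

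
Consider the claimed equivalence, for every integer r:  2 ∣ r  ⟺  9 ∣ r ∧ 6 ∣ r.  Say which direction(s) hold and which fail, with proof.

(⇒) This fails: take r = 2. Certainly 2 ∣ 2, but 9 ∤ 2.

(⇐) Suppose 9 ∣ r and 6 ∣ r. Any common multiple of 9 and 6 is a multiple of their lcm; here lcm(9, 6) = 9·6/gcd(9, 6) = 54/3 = 18, so 18 ∣ r. Since 2 ∣ 18, it follows that 2 ∣ r.

Only the reverse direction holds.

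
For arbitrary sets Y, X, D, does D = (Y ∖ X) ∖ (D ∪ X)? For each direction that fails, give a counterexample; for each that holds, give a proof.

(⟹) This inclusion fails. Take Y = ∅, X = ∅, D = {1}; then 1 ∈ D but 1 ∉ (Y ∖ X) ∖ (D ∪ X).

(⟸) This inclusion fails. Take Y = {1}, X = ∅, D = ∅; then 1 ∈ (Y ∖ X) ∖ (D ∪ X) but 1 ∉ D.

Neither inclusion holds.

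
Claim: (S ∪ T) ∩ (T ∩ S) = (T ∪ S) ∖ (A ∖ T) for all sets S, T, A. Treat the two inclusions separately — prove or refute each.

(⊆) Let x ∈ (S ∪ T) ∩ (T ∩ S). Then either x ∈ S ∩ T and x ∉ A; or x ∈ S ∩ T ∩ A. In each case x ∈ (T ∪ S) ∖ (A ∖ T), so (S ∪ T) ∩ (T ∩ S) ⊆ (T ∪ S) ∖ (A ∖ T).

(⊇) This inclusion fails. Take S = {1}, T = ∅, A = ∅; then 1 ∈ (T ∪ S) ∖ (A ∖ T) but 1 ∉ (S ∪ T) ∩ (T ∩ S).

(⊆) holds; (⊇) fails.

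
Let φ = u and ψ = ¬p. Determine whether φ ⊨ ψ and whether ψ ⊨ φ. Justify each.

[⇒] This fails. Under p = T, u = T, the left side is true but the right side is false.

[⇐] This fails. Under p = F, u = F, the left side is false but the right side is true.

Both directions fail.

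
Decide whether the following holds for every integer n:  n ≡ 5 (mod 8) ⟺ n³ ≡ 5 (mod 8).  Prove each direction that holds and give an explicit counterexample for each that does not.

Equivalent; both directions hold.

Forward direction. Suppose n ≡ 5 (mod 8). Write n = 8j + 5. Then (8j + 5)³ = 512j³ + 960j² + 600j + 125 = 8(64j³ + 120j² + 75j + 15) + 5, so n³ ≡ 5 (mod 8).

Converse. For the converse, argue contrapositively. If n ≢ 5 (mod 8), then n is congruent to one of 0, 1, 2, 3, 4, 6, 7 modulo 8, and these give n³ ≡ 0, 1, 0, 3, 0, 0, 7 respectively — never 5.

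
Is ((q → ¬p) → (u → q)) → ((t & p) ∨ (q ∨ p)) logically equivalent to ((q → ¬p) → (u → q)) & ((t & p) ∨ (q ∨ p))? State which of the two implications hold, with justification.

[⇒] This fails. Under q = F, u = T, t = F, p = F, the left side is true but the right side is false.

[⇐] Assume the antecedent. If q is true, the consequent reduces to true regardless of the other variables. If q is false, the antecedent forces (q = F, u = F, t = F, p = T) or (q = F, u = F, t = T, p = T), and the consequent holds there. Either way the consequent holds.

The forward direction fails; the converse holds.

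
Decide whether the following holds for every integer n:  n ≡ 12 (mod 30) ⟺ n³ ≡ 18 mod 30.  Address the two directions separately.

(⇒) Suppose n ≡ 12 (mod 30). Write n = 30j + 12. Then (30j + 12)³ = 27000j³ + 32400j² + 12960j + 1728 = 30(900j³ + 1080j² + 432j + 57) + 18, so n³ ≡ 18 (mod 30).

(⇐) Conversely, suppose n³ ≡ 18 (mod 30). The only residue r in {0, …, 29} with r³ ≡ 18 (mod 30) is r = 12, so n ≡ 12 (mod 30).

Both implications hold.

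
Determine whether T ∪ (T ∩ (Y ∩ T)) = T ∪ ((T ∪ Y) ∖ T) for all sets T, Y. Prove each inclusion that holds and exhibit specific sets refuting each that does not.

(⟸) This inclusion fails. Take T = ∅, Y = {1}; then 1 ∈ T ∪ ((T ∪ Y) ∖ T) but 1 ∉ T ∪ (T ∩ (Y ∩ T)).

(⟹) Let x ∈ T ∪ (T ∩ (Y ∩ T)). Then either x ∈ T and x ∉ Y; or x ∈ T ∩ Y. In each case x ∈ T ∪ ((T ∪ Y) ∖ T), so T ∪ (T ∩ (Y ∩ T)) ⊆ T ∪ ((T ∪ Y) ∖ T).

(⊆) holds; (⊇) fails.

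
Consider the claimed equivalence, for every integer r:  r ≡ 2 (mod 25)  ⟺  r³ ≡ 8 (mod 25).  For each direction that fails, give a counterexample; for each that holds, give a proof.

[⇐] Suppose r³ ≡ 8 (mod 25). The only residue r in {0, …, 24} with r³ ≡ 8 (mod 25) is r = 2, so r ≡ 2 (mod 25).

[⇒] Suppose r ≡ 2 (mod 25). Write r = 25j + 2. Then (25j + 2)³ = 15625j³ + 3750j² + 300j + 8 = 25(625j³ + 150j² + 12j) + 8, so r³ ≡ 8 (mod 25).

Equivalent; both directions hold.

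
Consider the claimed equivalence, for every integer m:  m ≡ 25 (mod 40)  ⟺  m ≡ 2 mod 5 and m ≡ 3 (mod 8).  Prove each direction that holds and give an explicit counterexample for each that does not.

(⟹) This fails: m = 25 gives 25 ≡ 25 (mod 40) but 25 ≡ 0 (mod 5), so the conjunction on the right does not hold.

(⟸) This fails: m = 27 satisfies both congruences on the right (27 ≡ 2 mod 5 and 27 ≡ 3 mod 8) yet 27 ≡ 27 (mod 40), not 25.

Both directions fail.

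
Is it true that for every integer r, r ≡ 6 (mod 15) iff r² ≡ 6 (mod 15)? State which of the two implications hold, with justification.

The forward direction holds; the converse fails.

Forward direction. Suppose r ≡ 6 (mod 15). Write r = 15j + 6. Then (15j + 6)² = 225j² + 180j + 36 = 15(15j² + 12j + 2) + 6, so r² ≡ 6 (mod 15).

Converse. This fails: take r = 9. Then 9² = 81 ≡ 6 (mod 15), yet 9 ≡ 9 (mod 15), not 6.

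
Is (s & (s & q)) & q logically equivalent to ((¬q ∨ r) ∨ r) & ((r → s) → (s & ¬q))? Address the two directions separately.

Both directions fail.

(⟹) This fails. Under s = T, r = F, q = T, the left side is true but the right side is false.

(⟸) This fails. Under s = T, r = F, q = F, the left side is false but the right side is true.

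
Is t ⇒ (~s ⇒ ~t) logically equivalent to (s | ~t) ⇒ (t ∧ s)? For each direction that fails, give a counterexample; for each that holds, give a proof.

[⇒] This fails. Under s = F, t = F, the left side is true but the right side is false.

[⇐] This fails. Under s = F, t = T, the left side is false but the right side is true.

Both directions fail.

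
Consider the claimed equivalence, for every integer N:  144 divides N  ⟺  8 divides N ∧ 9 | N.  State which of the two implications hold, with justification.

Only the forward implication holds.

(⟹) If 144 ∣ N, write N = 144q. Since 144 = 18·8, N = 8·(18q), so 8 ∣ N; and since 144 = 16·9, N = 9·(16q), so 9 ∣ N.

(⟸) This fails: take N = 72. Both 8 ∣ 72 and 9 ∣ 72, yet 72 is not a multiple of 144 (since 72 = 0·144 + 72), so 144 ∤ 72.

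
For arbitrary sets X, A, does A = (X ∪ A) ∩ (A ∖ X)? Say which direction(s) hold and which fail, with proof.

(⟹) This inclusion fails. Take X = {1}, A = {1}; then 1 ∈ A but 1 ∉ (X ∪ A) ∩ (A ∖ X).

(⟸) Let x ∈ (X ∪ A) ∩ (A ∖ X). Then x ∈ A and x ∉ X, from which x ∈ A.

Only the reverse inclusion holds.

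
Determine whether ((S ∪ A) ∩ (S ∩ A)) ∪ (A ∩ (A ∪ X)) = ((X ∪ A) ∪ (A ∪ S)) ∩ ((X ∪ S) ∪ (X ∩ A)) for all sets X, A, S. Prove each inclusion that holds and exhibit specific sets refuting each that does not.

Neither inclusion holds.

(⟹) This inclusion fails. Take X = ∅, A = {1}, S = ∅; then 1 ∈ ((S ∪ A) ∩ (S ∩ A)) ∪ (A ∩ (A ∪ X)) but 1 ∉ ((X ∪ A) ∪ (A ∪ S)) ∩ ((X ∪ S) ∪ (X ∩ A)).

(⟸) This inclusion fails. Take X = {1}, A = ∅, S = ∅; then 1 ∈ ((X ∪ A) ∪ (A ∪ S)) ∩ ((X ∪ S) ∪ (X ∩ A)) but 1 ∉ ((S ∪ A) ∩ (S ∩ A)) ∪ (A ∩ (A ∪ X)).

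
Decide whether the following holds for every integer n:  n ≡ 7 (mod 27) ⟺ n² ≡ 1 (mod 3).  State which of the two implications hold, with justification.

[⇒] Suppose n ≡ 7 (mod 27). Then n² ≡ 7² = 49 (mod 27), and since 3 ∣ 27, also n² ≡ 1 (mod 3).

[⇐] This fails: take n = 1. Then 1² = 1 ≡ 1 (mod 3), yet 1 ≡ 1 (mod 27), not 7.

Only the forward direction holds.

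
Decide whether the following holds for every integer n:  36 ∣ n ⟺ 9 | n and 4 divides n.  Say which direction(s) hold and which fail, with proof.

Both implications hold.

Converse. Suppose 9 ∣ n and 4 ∣ n. Any common multiple of 9 and 4 is a multiple of their lcm; here gcd(9, 4) = 1, so lcm(9, 4) = 9·4 = 36, so 36 ∣ n.

Forward direction. If 36 ∣ n, write n = 36q. Since 36 = 4·9, n = 9·(4q), so 9 ∣ n; and since 36 = 9·4, n = 4·(9q), so 4 ∣ n.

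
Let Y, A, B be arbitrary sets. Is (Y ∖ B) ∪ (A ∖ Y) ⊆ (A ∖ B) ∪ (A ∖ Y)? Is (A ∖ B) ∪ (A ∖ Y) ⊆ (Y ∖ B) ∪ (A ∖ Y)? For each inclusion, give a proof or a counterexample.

(⟸) Let x ∈ (A ∖ B) ∪ (A ∖ Y). Then either x ∈ A and x ∉ Y, B; or x ∈ Y ∩ A and x ∉ B; or x ∈ A ∩ B and x ∉ Y. In each case x ∈ (Y ∖ B) ∪ (A ∖ Y), so (A ∖ B) ∪ (A ∖ Y) ⊆ (Y ∖ B) ∪ (A ∖ Y).

(⟹) This inclusion fails. Take Y = {1}, A = ∅, B = ∅; then 1 ∈ (Y ∖ B) ∪ (A ∖ Y) but 1 ∉ (A ∖ B) ∪ (A ∖ Y).

(⊆) fails; (⊇) holds.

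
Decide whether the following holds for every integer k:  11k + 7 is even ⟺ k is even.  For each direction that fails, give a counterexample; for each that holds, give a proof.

Neither implication holds.

[⇒] This fails: k = 5 gives 11k + 7 = 62, which is even, but 5 is odd, not even.

[⇐] This also fails: k = 0 is even, but 11k + 7 = 7 is odd, not even.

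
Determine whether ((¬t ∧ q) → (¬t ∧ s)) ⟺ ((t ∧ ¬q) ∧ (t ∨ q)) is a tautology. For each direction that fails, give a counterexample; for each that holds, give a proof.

Not equivalent: only (⇐) holds.

(→) This fails. Under q = F, s = F, t = F, the left side is true but the right side is false.

(←) Assume the antecedent. If q is true, the antecedent cannot hold. If q is false, (¬t ∧ q) → (¬t ∧ s) reduces to true regardless of the other variables. Either way (¬t ∧ q) → (¬t ∧ s) holds.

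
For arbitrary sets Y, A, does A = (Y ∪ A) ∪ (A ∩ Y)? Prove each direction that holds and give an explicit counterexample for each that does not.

(⟸) This inclusion fails. Take Y = {1}, A = ∅; then 1 ∈ (Y ∪ A) ∪ (A ∩ Y) but 1 ∉ A.

(⟹) Let x ∈ A. Then either x ∈ A and x ∉ Y; or x ∈ Y ∩ A. In each case x ∈ (Y ∪ A) ∪ (A ∩ Y), so A ⊆ (Y ∪ A) ∪ (A ∩ Y).

The sets are not equal: only the forward inclusion holds.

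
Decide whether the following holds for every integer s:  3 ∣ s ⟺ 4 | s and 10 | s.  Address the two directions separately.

Neither implication holds.

(→) This fails: take s = 3. Certainly 3 ∣ 3, but 4 ∤ 3.

(←) This fails: take s = 20. Both 4 ∣ 20 and 10 ∣ 20, yet 20 is not a multiple of 3 (since 20 = 6·3 + 2), so 3 ∤ 20.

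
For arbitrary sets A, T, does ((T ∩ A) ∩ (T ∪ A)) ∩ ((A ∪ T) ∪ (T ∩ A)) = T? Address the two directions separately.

(⊆) holds; (⊇) fails.

(⟹) Let x ∈ ((T ∩ A) ∩ (T ∪ A)) ∩ ((A ∪ T) ∪ (T ∩ A)). Then x ∈ A ∩ T, from which x ∈ T.

(⟸) This inclusion fails. Take A = ∅, T = {1}; then 1 ∈ T but 1 ∉ ((T ∩ A) ∩ (T ∪ A)) ∩ ((A ∪ T) ∪ (T ∩ A)).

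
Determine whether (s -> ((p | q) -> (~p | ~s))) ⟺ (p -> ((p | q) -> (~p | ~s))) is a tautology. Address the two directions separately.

Forward direction. Assume the antecedent. If p is true, the antecedent forces (q = F, p = T, s = F) or (q = T, p = T, s = F), and p -> ((p | q) -> (~p | ~s)) holds there. If p is false, p -> ((p | q) -> (~p | ~s)) reduces to true regardless of the other variables. Either way p -> ((p | q) -> (~p | ~s)) holds.

Converse. Assume the antecedent. If p is true, the antecedent forces (q = F, p = T, s = F) or (q = T, p = T, s = F), and s -> ((p | q) -> (~p | ~s)) holds there. If p is false, s -> ((p | q) -> (~p | ~s)) reduces to true regardless of the other variables. Either way s -> ((p | q) -> (~p | ~s)) holds.

Equivalent; both directions hold.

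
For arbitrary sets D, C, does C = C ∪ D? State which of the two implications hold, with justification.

(⊆) holds; (⊇) fails.

(⊆) Let x ∈ C. Then either x ∈ C and x ∉ D; or x ∈ D ∩ C. In each case x ∈ C ∪ D, so C ⊆ C ∪ D.

(⊇) This inclusion fails. Take D = {1}, C = ∅; then 1 ∈ C ∪ D but 1 ∉ C.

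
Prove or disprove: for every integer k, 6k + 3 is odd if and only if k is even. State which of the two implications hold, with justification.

Forward direction. This fails: take k = 5. Then 6k + 3 = 33, which is odd, yet k = 5 is odd, not even.

Converse. Suppose k is even. Since 6 is even, 6k is even for every k, so 6k + 3 has the same parity as 3, which is odd. Hence 6k + 3 is odd.

The forward direction fails; the converse holds.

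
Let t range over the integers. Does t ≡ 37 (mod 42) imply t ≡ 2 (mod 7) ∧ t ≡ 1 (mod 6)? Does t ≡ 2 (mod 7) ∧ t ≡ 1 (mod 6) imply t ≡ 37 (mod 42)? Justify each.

Forward direction. Suppose t ≡ 37 (mod 42); write t = 42j + 37. Since 7 ∣ 42, reducing mod 7 gives t ≡ 37 ≡ 2 (mod 7); since 6 ∣ 42, reducing mod 6 gives t ≡ 37 ≡ 1 (mod 6).

Converse. If t ≡ 2 (mod 7) and t ≡ 1 (mod 6), then by the Chinese remainder theorem t ≡ 37 (mod 42). This is exactly t ≡ 37 (mod 42).

Both directions hold; the statement is true.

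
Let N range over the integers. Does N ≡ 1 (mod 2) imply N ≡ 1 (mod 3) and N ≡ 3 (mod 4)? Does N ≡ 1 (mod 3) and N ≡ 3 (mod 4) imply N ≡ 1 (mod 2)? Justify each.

(⟸) If N ≡ 1 (mod 3) and N ≡ 3 (mod 4), then by the Chinese remainder theorem N ≡ 7 (mod 12). Since 7 ≡ 1 (mod 2) and 2 ∣ 12, we get N ≡ 1 (mod 2).

(⟹) This fails: N = 1 gives 1 ≡ 1 (mod 2) but 1 ≡ 1 (mod 4), so the conjunction on the right does not hold.

Not equivalent: only (⇐) holds.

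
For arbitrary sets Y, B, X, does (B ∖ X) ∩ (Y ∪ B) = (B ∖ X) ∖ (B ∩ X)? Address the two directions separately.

(⟸) Let x ∈ (B ∖ X) ∖ (B ∩ X). Then either x ∈ B and x ∉ Y, X; or x ∈ Y ∩ B and x ∉ X. In each case x ∈ (B ∖ X) ∩ (Y ∪ B), so (B ∖ X) ∖ (B ∩ X) ⊆ (B ∖ X) ∩ (Y ∪ B).

(⟹) Let x ∈ (B ∖ X) ∩ (Y ∪ B). Then either x ∈ B and x ∉ Y, X; or x ∈ Y ∩ B and x ∉ X. In each case x ∈ (B ∖ X) ∖ (B ∩ X), so (B ∖ X) ∩ (Y ∪ B) ⊆ (B ∖ X) ∖ (B ∩ X).

The two sets are equal.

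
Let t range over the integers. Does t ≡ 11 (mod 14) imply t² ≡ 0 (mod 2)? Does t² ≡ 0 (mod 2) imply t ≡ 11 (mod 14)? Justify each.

(⇒) fails and (⇐) fails.

(⇒) This fails: take t = 11. Then 11 ≡ 11 (mod 14), but 11² = 121 ≡ 1 (mod 2), not 0.

(⇐) This fails: take t = 0. Then 0² = 0 ≡ 0 (mod 2), yet 0 ≡ 0 (mod 14), not 11.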